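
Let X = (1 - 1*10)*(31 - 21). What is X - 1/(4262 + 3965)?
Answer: -740431/8227 ≈ -90.000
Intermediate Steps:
X = -90 (X = (1 - 10)*10 = -9*10 = -90)
X - 1/(4262 + 3965) = -90 - 1/(4262 + 3965) = -90 - 1/8227 = -740431/8227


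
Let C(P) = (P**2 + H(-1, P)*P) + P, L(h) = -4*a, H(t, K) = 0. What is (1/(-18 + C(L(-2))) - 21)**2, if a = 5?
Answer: 57775201/131044 ≈ 440.88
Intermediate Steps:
L(h) = -20 (L(h) = -4*5 = -20)
C(P) = P + P**2 (C(P) = (P**2 + 0*P) + P = (P**2 + 0) + P = P**2 + P = P + P**2)
(1/(-18 + C(L(-2))) - 21)**2 = (1/(-18 - 20*(1 - 20)) - 21)**2 = (1/(-18 - 20*(-19)) - 21)**2 = (1/(-18 + 380) - 21)**2 = (1/362 - 21)**2 = (-7601/362)**2 = 57775201/131044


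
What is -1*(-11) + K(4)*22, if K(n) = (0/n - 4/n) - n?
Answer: -99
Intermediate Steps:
K(n) = -n - 4/n (K(n) = (0 - 4/n) - n = -4/n - n = -n - 4/n)
-1*(-11) + K(4)*22 = -1*(-11) + (-1*4 - 4/4)*22 = 11 + (-4 - 4*1/4)*22 = 11 + (-4 - 1)*22 = 11 - 5*22 = 11 - 110 = -99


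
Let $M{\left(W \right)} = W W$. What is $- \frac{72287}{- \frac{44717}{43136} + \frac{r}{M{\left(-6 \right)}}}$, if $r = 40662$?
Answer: $- \frac{3118172032}{48677395} \approx -64.058$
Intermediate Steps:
$M{\left(W \right)} = W^{2}$
$- \frac{72287}{- \frac{44717}{43136} + \frac{r}{M{\left(-6 \right)}}} = - \frac{72287}{- \frac{44717}{43136} + \frac{40662}{\left(-6\right)^{2}}} = - \frac{72287}{\left(-44717\right) \frac{1}{43136} + \frac{40662}{36}} = - \frac{72287}{- \frac{44717}{43136} + 40662 \cdot \frac{1}{36}} = - \frac{72287}{- \frac{44717}{43136} + \frac{2259}{2}} = - \frac{72287}{\frac{48677395}{43136}} = \left(-72287\right) \frac{43136}{48677395} = - \frac{3118172032}{48677395}$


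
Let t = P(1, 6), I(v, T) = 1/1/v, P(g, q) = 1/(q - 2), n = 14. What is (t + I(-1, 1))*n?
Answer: -21/2 ≈ -10.500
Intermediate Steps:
P(g, q) = 1/(-2 + q)
I(v, T) = v (I(v, T) = 1*v = v)
t = ¼ (t = 1/(-2 + 6) = 1/4 = ¼ ≈ 0.25000)
(t + I(-1, 1))*n = (¼ - 1)*14 = -¾*14 = -21/2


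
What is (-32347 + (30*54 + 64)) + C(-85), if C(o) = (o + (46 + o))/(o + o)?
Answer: -2606293/85 ≈ -30662.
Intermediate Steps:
C(o) = (46 + 2*o)/(2*o) (C(o) = (46 + 2*o)/((2*o)) = (46 + 2*o)*(1/(2*o)) = (46 + 2*o)/(2*o))
(-32347 + (30*54 + 64)) + C(-85) = (-32347 + (30*54 + 64)) + (23 - 85)/(-85) = (-32347 + (1620 + 64)) - 1/85*(-62) = (-32347 + 1684) + 62/85 = -30663 + 62/85 = -2606293/85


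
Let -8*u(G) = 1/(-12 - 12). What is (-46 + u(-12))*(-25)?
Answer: 220775/192 ≈ 1149.9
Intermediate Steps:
u(G) = 1/192 (u(G) = -1/(8*(-12 - 12)) = -⅛/(-24) = -⅛*(-1/24) = 1/192)
(-46 + u(-12))*(-25) = (-46 + 1/192)*(-25) = -8831/192*(-25) = 220775/192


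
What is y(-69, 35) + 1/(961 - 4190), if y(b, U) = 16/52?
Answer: 12903/41977 ≈ 0.30738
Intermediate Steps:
y(b, U) = 4/13 (y(b, U) = 16*(1/52) = 4/13)
y(-69, 35) + 1/(961 - 4190) = 4/13 + 1/(961 - 4190) = 4/13 + 1/(-3229) = 4/13 - 1/3229 = 12903/41977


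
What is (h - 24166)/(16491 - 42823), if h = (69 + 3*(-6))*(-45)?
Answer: 26461/26332 ≈ 1.0049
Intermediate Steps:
h = -2295 (h = (69 - 18)*(-45) = 51*(-45) = -2295)
(h - 24166)/(16491 - 42823) = (-2295 - 24166)/(16491 - 42823) = -26461/(-26332) = -26461*(-1/26332) = 26461/26332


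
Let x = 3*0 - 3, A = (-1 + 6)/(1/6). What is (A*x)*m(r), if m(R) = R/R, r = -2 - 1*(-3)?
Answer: -90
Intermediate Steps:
r = 1 (r = -2 + 3 = 1)
m(R) = 1
A = 30 (A = 5/(1/6) = 6*5 = 30)
x = -3 (x = 0 - 3 = -3)
(A*x)*m(r) = (30*(-3))*1 = -90*1 = -90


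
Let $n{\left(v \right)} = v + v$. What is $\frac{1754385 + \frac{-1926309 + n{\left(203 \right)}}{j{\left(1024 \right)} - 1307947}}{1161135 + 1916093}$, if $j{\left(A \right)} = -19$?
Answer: $\frac{2294677856813}{4024909598248} \approx 0.57012$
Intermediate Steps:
$n{\left(v \right)} = 2 v$
$\frac{1754385 + \frac{-1926309 + n{\left(203 \right)}}{j{\left(1024 \right)} - 1307947}}{1161135 + 1916093} = \frac{1754385 + \frac{-1926309 + 2 \cdot 203}{-19 - 1307947}}{1161135 + 1916093} = \frac{1754385 + \frac{-1926309 + 406}{-1307966}}{3077228} = \left(1754385 - - \frac{1925903}{1307966}\right) \frac{1}{3077228} = \left(1754385 + \frac{1925903}{1307966}\right) \frac{1}{3077228} = \frac{2294677856813}{1307966} \cdot \frac{1}{3077228} = \frac{2294677856813}{4024909598248}$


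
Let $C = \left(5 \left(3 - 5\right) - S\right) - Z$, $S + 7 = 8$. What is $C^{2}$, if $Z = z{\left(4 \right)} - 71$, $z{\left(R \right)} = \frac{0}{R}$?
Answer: $3600$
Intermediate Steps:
$z{\left(R \right)} = 0$
$S = 1$ ($S = -7 + 8 = 1$)
$Z = -71$ ($Z = 0 - 71 = -71$)
$C = 60$ ($C = \left(5 \left(3 - 5\right) - 1\right) - -71 = \left(5 \left(-2\right) - 1\right) + 71 = \left(-10 - 1\right) + 71 = -11 + 71 = 60$)
$C^{2} = 60^{2} = 3600$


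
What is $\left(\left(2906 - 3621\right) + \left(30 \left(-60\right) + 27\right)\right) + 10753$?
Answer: $8265$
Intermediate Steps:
$\left(\left(2906 - 3621\right) + \left(30 \left(-60\right) + 27\right)\right) + 10753 = \left(-715 + \left(-1800 + 27\right)\right) + 10753 = \left(-715 - 1773\right) + 10753 = -2488 + 10753 = 8265$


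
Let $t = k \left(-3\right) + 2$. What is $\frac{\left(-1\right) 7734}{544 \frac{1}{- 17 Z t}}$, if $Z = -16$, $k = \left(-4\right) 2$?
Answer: $-100542$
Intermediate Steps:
$k = -8$
$t = 26$ ($t = \left(-8\right) \left(-3\right) + 2 = 24 + 2 = 26$)
$\frac{\left(-1\right) 7734}{544 \frac{1}{- 17 Z t}} = \frac{\left(-1\right) 7734}{544 \frac{1}{\left(-17\right) \left(-16\right) 26}} = - \frac{7734}{544 \frac{1}{272 \cdot 26}} = - \frac{7734}{544 \cdot \frac{1}{7072}} = - 7734 \frac{1}{\frac{1}{13}} = \left(-7734\right) 13 = -100542$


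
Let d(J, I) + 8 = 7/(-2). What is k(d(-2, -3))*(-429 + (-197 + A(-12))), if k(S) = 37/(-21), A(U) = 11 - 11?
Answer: 23162/21 ≈ 1103.0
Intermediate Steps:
A(U) = 0
d(J, I) = -23/2 (d(J, I) = -8 + 7/(-2) = -8 + 7*(-½) = -8 - 7/2 = -23/2)
k(S) = -37/21 (k(S) = 37*(-1/21) = -37/21)
k(d(-2, -3))*(-429 + (-197 + A(-12))) = -37*(-429 + (-197 + 0))/21 = -37*(-429 - 197)/21 = -37/21*(-626) = 23162/21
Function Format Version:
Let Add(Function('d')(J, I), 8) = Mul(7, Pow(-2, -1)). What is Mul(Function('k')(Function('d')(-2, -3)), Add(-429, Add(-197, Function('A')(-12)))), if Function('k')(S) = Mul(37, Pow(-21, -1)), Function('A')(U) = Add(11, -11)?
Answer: Rational(23162, 21) ≈ 1103.0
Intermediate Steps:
Function('A')(U) = 0
Function('d')(J, I) = Rational(-23, 2) (Function('d')(J, I) = Add(-8, Mul(7, Pow(-2, -1))) = Add(-8, Mul(7, Rational(-1, 2))) = Add(-8, Rational(-7, 2)) = Rational(-23, 2))
Function('k')(S) = Rational(-37, 21) (Function('k')(S) = Mul(37, Rational(-1, 21)) = Rational(-37, 21))
Mul(Function('k')(Function('d')(-2, -3)), Add(-429, Add(-197, Function('A')(-12)))) = Mul(Rational(-37, 21), Add(-429, Add(-197, 0))) = Mul(Rational(-37, 21), Add(-429, -197)) = Mul(Rational(-37, 21), -626) = Rational(23162, 21)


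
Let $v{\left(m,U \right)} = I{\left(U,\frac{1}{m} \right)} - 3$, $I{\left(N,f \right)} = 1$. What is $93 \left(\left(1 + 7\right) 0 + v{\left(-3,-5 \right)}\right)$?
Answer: $-186$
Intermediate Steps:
$v{\left(m,U \right)} = -2$ ($v{\left(m,U \right)} = 1 - 3 = -2$)
$93 \left(\left(1 + 7\right) 0 + v{\left(-3,-5 \right)}\right) = 93 \left(\left(1 + 7\right) 0 - 2\right) = 93 \left(8 \cdot 0 - 2\right) = 93 \left(0 - 2\right) = 93 \left(-2\right) = -186$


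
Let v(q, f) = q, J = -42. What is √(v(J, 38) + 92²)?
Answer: √8422 ≈ 91.771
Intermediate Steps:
√(v(J, 38) + 92²) = √(-42 + 92²) = √(-42 + 8464) = √8422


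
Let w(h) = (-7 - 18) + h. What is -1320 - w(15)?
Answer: -1310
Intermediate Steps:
w(h) = -25 + h
-1320 - w(15) = -1320 - (-25 + 15) = -1320 - 1*(-10) = -1320 + 10 = -1310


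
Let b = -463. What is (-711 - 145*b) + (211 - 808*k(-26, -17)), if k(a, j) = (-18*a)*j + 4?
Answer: 6491851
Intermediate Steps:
k(a, j) = 4 - 18*a*j (k(a, j) = -18*a*j + 4 = 4 - 18*a*j)
(-711 - 145*b) + (211 - 808*k(-26, -17)) = (-711 - 145*(-463)) + (211 - 808*(4 - 18*(-26)*(-17))) = (-711 + 67135) + (211 - 808*(4 - 7956)) = 66424 + (211 - 808*(-7952)) = 66424 + (211 + 6425216) = 66424 + 6425427 = 6491851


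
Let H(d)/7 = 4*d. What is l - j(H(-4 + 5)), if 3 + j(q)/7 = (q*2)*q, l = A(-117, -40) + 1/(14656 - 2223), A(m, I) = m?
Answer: -137658175/12433 ≈ -11072.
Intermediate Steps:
H(d) = 28*d (H(d) = 7*(4*d) = 28*d)
l = -1454660/12433 (l = -117 + 1/(14656 - 2223) = -117 + 1/12433 = -1454660/12433 ≈ -117.00)
j(q) = -21 + 14*q**2 (j(q) = -21 + 7*((q*2)*q) = -21 + 7*((2*q)*q) = -21 + 7*(2*q**2) = -21 + 14*q**2)
l - j(H(-4 + 5)) = -1454660/12433 - (-21 + 14*(28*(-4 + 5))**2) = -1454660/12433 - (-21 + 14*(28*1)**2) = -1454660/12433 - (-21 + 14*28**2) = -1454660/12433 - (-21 + 14*784) = -1454660/12433 - (-21 + 10976) = -1454660/12433 - 1*10955 = -1454660/12433 - 10955 = -137658175/12433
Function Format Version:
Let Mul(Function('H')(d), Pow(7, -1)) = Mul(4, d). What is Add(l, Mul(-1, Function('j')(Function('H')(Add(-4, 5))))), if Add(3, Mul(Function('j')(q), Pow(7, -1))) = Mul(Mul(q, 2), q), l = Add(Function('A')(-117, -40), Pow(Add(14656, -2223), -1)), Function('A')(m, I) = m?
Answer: Rational(-137658175, 12433) ≈ -11072.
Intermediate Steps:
Function('H')(d) = Mul(28, d) (Function('H')(d) = Mul(7, Mul(4, d)) = Mul(28, d))
l = Rational(-1454660, 12433) (l = Add(-117, Pow(Add(14656, -2223), -1)) = Add(-117, Pow(12433, -1)) = Add(-117, Rational(1, 12433)) = Rational(-1454660, 12433) ≈ -117.00)
Function('j')(q) = Add(-21, Mul(14, Pow(q, 2))) (Function('j')(q) = Add(-21, Mul(7, Mul(Mul(q, 2), q))) = Add(-21, Mul(7, Mul(Mul(2, q), q))) = Add(-21, Mul(7, Mul(2, Pow(q, 2)))) = Add(-21, Mul(14, Pow(q, 2))))
Add(l, Mul(-1, Function('j')(Function('H')(Add(-4, 5))))) = Add(Rational(-1454660, 12433), Mul(-1, Add(-21, Mul(14, Pow(Mul(28, Add(-4, 5)), 2))))) = Add(Rational(-1454660, 12433), Mul(-1, Add(-21, Mul(14, Pow(Mul(28, 1), 2))))) = Add(Rational(-1454660, 12433), Mul(-1, Add(-21, Mul(14, Pow(28, 2))))) = Add(Rational(-1454660, 12433), Mul(-1, Add(-21, Mul(14, 784)))) = Add(Rational(-1454660, 12433), Mul(-1, Add(-21, 10976))) = Add(Rational(-1454660, 12433), Mul(-1, 10955)) = Add(Rational(-1454660, 12433), -10955) = Rational(-137658175, 12433)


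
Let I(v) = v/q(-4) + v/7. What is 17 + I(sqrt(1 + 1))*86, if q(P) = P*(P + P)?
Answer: 17 + 1677*sqrt(2)/112 ≈ 38.175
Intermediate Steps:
q(P) = 2*P**2 (q(P) = P*(2*P) = 2*P**2)
I(v) = 39*v/224 (I(v) = v/((2*(-4)**2)) + v/7 = v/((2*16)) + v*(1/7) = v/32 + v/7 = 39*v/224)
17 + I(sqrt(1 + 1))*86 = 17 + (39*sqrt(1 + 1)/224)*86 = 17 + (39*sqrt(2)/224)*86 = 17 + 1677*sqrt(2)/112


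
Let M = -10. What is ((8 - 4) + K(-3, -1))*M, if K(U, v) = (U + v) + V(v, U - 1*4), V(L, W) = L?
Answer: 10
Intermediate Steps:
K(U, v) = U + 2*v (K(U, v) = (U + v) + v = U + 2*v)
((8 - 4) + K(-3, -1))*M = ((8 - 4) + (-3 + 2*(-1)))*(-10) = (4 + (-3 - 2))*(-10) = (4 - 5)*(-10) = -1*(-10) = 10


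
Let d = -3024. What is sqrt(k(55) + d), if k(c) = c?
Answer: I*sqrt(2969) ≈ 54.489*I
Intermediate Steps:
sqrt(k(55) + d) = sqrt(55 - 3024) = sqrt(-2969) = I*sqrt(2969)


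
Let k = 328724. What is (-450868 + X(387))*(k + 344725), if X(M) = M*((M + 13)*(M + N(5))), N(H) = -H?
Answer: 39519827182668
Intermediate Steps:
X(M) = M*(-5 + M)*(13 + M) (X(M) = M*((M + 13)*(M - 1*5)) = M*((13 + M)*(M - 5)) = M*((13 + M)*(-5 + M)) = M*((-5 + M)*(13 + M)) = M*(-5 + M)*(13 + M))
(-450868 + X(387))*(k + 344725) = (-450868 + 387*(-65 + 387**2 + 8*387))*(328724 + 344725) = (-450868 + 387*(-65 + 149769 + 3096))*673449 = (-450868 + 387*152800)*673449 = (-450868 + 59133600)*673449 = 58682732*673449 = 39519827182668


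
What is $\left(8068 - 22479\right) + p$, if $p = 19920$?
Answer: $5509$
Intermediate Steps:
$\left(8068 - 22479\right) + p = \left(8068 - 22479\right) + 19920 = -14411 + 19920 = 5509$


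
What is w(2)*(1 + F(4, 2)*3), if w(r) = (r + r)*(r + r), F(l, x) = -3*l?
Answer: -560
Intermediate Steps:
w(r) = 4*r**2 (w(r) = (2*r)*(2*r) = 4*r**2)
w(2)*(1 + F(4, 2)*3) = (4*2**2)*(1 - 3*4*3) = (4*4)*(1 - 12*3) = 16*(1 - 36) = 16*(-35) = -560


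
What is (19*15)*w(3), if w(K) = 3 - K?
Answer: 0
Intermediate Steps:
(19*15)*w(3) = (19*15)*(3 - 1*3) = 285*(3 - 3) = 285*0 = 0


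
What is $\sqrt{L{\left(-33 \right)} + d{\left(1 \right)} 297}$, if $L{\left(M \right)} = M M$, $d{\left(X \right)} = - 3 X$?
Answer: $3 \sqrt{22} \approx 14.071$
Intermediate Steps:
$L{\left(M \right)} = M^{2}$
$\sqrt{L{\left(-33 \right)} + d{\left(1 \right)} 297} = \sqrt{\left(-33\right)^{2} + \left(-3\right) 1 \cdot 297} = \sqrt{1089 - 891} = \sqrt{198} = 3 \sqrt{22}$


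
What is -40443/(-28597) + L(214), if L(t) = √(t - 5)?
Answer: 40443/28597 + √209 ≈ 15.871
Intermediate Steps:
L(t) = √(-5 + t)
-40443/(-28597) + L(214) = -40443/(-28597) + √(-5 + 214) = -40443*(-1/28597) + √209 = 40443/28597 + √209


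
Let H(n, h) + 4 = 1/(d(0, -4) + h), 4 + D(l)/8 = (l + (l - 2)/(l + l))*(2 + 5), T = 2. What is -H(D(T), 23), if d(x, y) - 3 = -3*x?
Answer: 103/26 ≈ 3.9615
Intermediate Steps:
d(x, y) = 3 - 3*x
D(l) = -32 + 56*l + 28*(-2 + l)/l (D(l) = -32 + 8*((l + (l - 2)/(l + l))*(2 + 5)) = -32 + 8*((l + (-2 + l)/((2*l)))*7) = -32 + 8*((l + (-2 + l)*(1/(2*l)))*7) = -32 + 8*((l + (-2 + l)/(2*l))*7) = -32 + 8*(7*l + 7*(-2 + l)/(2*l)) = -32 + (56*l + 28*(-2 + l)/l) = -32 + 56*l + 28*(-2 + l)/l)
H(n, h) = -4 + 1/(3 + h) (H(n, h) = -4 + 1/((3 - 3*0) + h) = -4 + 1/((3 + 0) + h) = -4 + 1/(3 + h))
-H(D(T), 23) = -(-11 - 4*23)/(3 + 23) = -(-11 - 92)/26 = -(-103)/26 = -1*(-103/26) = 103/26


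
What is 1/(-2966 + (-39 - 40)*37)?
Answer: -1/5889 ≈ -0.00016981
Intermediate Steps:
1/(-2966 + (-39 - 40)*37) = 1/(-2966 - 79*37) = 1/(-2966 - 2923) = 1/(-5889) = -1/5889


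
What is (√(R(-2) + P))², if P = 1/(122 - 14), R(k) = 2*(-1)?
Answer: -215/108 ≈ -1.9907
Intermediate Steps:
R(k) = -2
P = 1/108 ≈ 0.0092593
(√(R(-2) + P))² = (√(-2 + 1/108))² = (√(-215/108))² = (I*√645/18)² = -215/108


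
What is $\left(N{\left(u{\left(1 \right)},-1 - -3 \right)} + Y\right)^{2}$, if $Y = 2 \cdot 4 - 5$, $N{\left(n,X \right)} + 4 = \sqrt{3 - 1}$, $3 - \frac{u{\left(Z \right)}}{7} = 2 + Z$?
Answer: $\left(-1 + \sqrt{2}\right)^{2} \approx 0.17157$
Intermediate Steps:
$u{\left(Z \right)} = 7 - 7 Z$ ($u{\left(Z \right)} = 21 - 7 \left(2 + Z\right) = 21 - \left(14 + 7 Z\right) = 7 - 7 Z$)
$N{\left(n,X \right)} = -4 + \sqrt{2}$ ($N{\left(n,X \right)} = -4 + \sqrt{3 - 1} = -4 + \sqrt{2}$)
$Y = 3$ ($Y = 8 - 5 = 3$)
$\left(N{\left(u{\left(1 \right)},-1 - -3 \right)} + Y\right)^{2} = \left(\left(-4 + \sqrt{2}\right) + 3\right)^{2} = \left(-1 + \sqrt{2}\right)^{2}$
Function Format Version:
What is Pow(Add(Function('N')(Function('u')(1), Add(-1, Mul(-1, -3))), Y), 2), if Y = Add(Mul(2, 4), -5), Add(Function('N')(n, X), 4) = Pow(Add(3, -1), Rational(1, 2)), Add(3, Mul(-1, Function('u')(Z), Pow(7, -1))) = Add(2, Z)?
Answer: Pow(Add(-1, Pow(2, Rational(1, 2))), 2) ≈ 0.17157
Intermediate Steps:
Function('u')(Z) = Add(7, Mul(-7, Z)) (Function('u')(Z) = Add(21, Mul(-7, Add(2, Z))) = Add(21, Add(-14, Mul(-7, Z))) = Add(7, Mul(-7, Z)))
Function('N')(n, X) = Add(-4, Pow(2, Rational(1, 2))) (Function('N')(n, X) = Add(-4, Pow(Add(3, -1), Rational(1, 2))) = Add(-4, Pow(2, Rational(1, 2))))
Y = 3 (Y = Add(8, -5) = 3)
Pow(Add(Function('N')(Function('u')(1), Add(-1, Mul(-1, -3))), Y), 2) = Pow(Add(Add(-4, Pow(2, Rational(1, 2))), 3), 2) = Pow(Add(-1, Pow(2, Rational(1, 2))), 2)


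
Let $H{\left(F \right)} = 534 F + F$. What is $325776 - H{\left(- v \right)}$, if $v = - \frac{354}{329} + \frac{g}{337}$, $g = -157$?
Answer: $\frac{36028303663}{110873} \approx 3.2495 \cdot 10^{5}$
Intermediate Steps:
$v = - \frac{170951}{110873}$ ($v = - \frac{354}{329} - \frac{157}{337} = - \frac{170951}{110873} \approx -1.5419$)
$H{\left(F \right)} = 535 F$
$325776 - H{\left(- v \right)} = 325776 - 535 \left(\left(-1\right) \left(- \frac{170951}{110873}\right)\right) = 325776 - 535 \cdot \frac{170951}{110873} = 325776 - \frac{91458785}{110873} = \frac{36028303663}{110873}$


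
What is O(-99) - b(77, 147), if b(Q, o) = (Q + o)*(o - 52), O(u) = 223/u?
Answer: -2106943/99 ≈ -21282.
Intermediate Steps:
b(Q, o) = (-52 + o)*(Q + o) (b(Q, o) = (Q + o)*(-52 + o) = (-52 + o)*(Q + o))
O(-99) - b(77, 147) = 223/(-99) - (147**2 - 52*77 - 52*147 + 77*147) = 223*(-1/99) - (21609 - 4004 - 7644 + 11319) = -223/99 - 1*21280 = -223/99 - 21280 = -2106943/99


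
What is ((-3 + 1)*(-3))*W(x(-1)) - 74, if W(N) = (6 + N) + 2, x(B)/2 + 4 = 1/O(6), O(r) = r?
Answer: -72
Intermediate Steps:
x(B) = -23/3 (x(B) = -8 + 2/6 = -8 + 2*(⅙) = -8 + ⅓ = -23/3)
W(N) = 8 + N
((-3 + 1)*(-3))*W(x(-1)) - 74 = ((-3 + 1)*(-3))*(8 - 23/3) - 74 = -2*(-3)*(⅓) - 74 = 6*(⅓) - 74 = 2 - 74 = -72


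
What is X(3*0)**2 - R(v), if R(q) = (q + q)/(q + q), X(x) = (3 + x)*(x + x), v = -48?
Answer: -1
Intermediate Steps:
X(x) = 2*x*(3 + x) (X(x) = (3 + x)*(2*x) = 2*x*(3 + x))
R(q) = 1 (R(q) = (2*q)/((2*q)) = (2*q)*(1/(2*q)) = 1)
X(3*0)**2 - R(v) = (2*(3*0)*(3 + 3*0))**2 - 1*1 = (2*0*(3 + 0))**2 - 1 = (2*0*3)**2 - 1 = 0**2 - 1 = 0 - 1 = -1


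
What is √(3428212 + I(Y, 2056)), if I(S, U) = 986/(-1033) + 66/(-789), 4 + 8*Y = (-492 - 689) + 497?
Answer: 36*√195242642852371/271679 ≈ 1851.5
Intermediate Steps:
Y = -86 (Y = -½ + ((-492 - 689) + 497)/8 = -½ + (-1181 + 497)/8 = -½ + (⅛)*(-684) = -½ - 171/2 = -86)
I(S, U) = -282044/271679 (I(S, U) = 986*(-1/1033) + 66*(-1/789) = -986/1033 - 22/263 = -282044/271679)
√(3428212 + I(Y, 2056)) = √(3428212 - 282044/271679) = √(931372925904/271679) = 36*√195242642852371/271679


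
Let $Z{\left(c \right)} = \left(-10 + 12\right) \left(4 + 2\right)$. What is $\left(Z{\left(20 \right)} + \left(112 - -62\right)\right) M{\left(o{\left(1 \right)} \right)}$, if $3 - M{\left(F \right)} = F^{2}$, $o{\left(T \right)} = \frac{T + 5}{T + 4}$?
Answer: $\frac{7254}{25} \approx 290.16$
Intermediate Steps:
$o{\left(T \right)} = \frac{5 + T}{4 + T}$
$Z{\left(c \right)} = 12$ ($Z{\left(c \right)} = 2 \cdot 6 = 12$)
$M{\left(F \right)} = 3 - F^{2}$
$\left(Z{\left(20 \right)} + \left(112 - -62\right)\right) M{\left(o{\left(1 \right)} \right)} = \left(12 + \left(112 - -62\right)\right) \left(3 - \left(\frac{5 + 1}{4 + 1}\right)^{2}\right) = \left(12 + \left(112 + 62\right)\right) \left(3 - \left(\frac{1}{5} \cdot 6\right)^{2}\right) = \left(12 + 174\right) \left(3 - \left(\frac{1}{5} \cdot 6\right)^{2}\right) = 186 \left(3 - \left(\frac{6}{5}\right)^{2}\right) = 186 \left(3 - \frac{36}{25}\right) = 186 \cdot \frac{39}{25} = \frac{7254}{25}$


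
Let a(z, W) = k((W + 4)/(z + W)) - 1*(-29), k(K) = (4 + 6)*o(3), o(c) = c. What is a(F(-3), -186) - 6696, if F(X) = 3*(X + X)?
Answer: -6637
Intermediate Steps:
F(X) = 6*X (F(X) = 3*(2*X) = 6*X)
k(K) = 30 (k(K) = (4 + 6)*3 = 10*3 = 30)
a(z, W) = 59 (a(z, W) = 30 - 1*(-29) = 30 + 29 = 59)
a(F(-3), -186) - 6696 = 59 - 6696 = -6637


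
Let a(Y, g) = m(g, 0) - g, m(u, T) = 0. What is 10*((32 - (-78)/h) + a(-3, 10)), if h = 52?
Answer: 235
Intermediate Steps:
a(Y, g) = -g (a(Y, g) = 0 - g = -g)
10*((32 - (-78)/h) + a(-3, 10)) = 10*((32 - (-78)/52) - 1*10) = 10*((32 - (-78)/52) - 10) = 10*((32 - 1*(-3/2)) - 10) = 10*((32 + 3/2) - 10) = 10*(67/2 - 10) = 10*(47/2) = 235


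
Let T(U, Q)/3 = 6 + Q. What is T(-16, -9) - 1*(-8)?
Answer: -1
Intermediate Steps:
T(U, Q) = 18 + 3*Q (T(U, Q) = 3*(6 + Q) = 18 + 3*Q)
T(-16, -9) - 1*(-8) = (18 + 3*(-9)) - 1*(-8) = (18 - 27) + 8 = -9 + 8 = -1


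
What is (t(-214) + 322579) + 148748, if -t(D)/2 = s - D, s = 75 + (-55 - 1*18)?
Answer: 470895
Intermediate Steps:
s = 2 (s = 75 + (-55 - 18) = 75 - 73 = 2)
t(D) = -4 + 2*D (t(D) = -2*(2 - D) = -4 + 2*D)
(t(-214) + 322579) + 148748 = ((-4 + 2*(-214)) + 322579) + 148748 = ((-4 - 428) + 322579) + 148748 = (-432 + 322579) + 148748 = 322147 + 148748 = 470895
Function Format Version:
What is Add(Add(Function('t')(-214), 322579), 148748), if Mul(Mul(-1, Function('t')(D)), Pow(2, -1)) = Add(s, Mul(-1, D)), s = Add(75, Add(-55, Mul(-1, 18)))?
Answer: 470895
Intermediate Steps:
s = 2 (s = Add(75, Add(-55, -18)) = Add(75, -73) = 2)
Function('t')(D) = Add(-4, Mul(2, D)) (Function('t')(D) = Mul(-2, Add(2, Mul(-1, D))) = Add(-4, Mul(2, D)))
Add(Add(Function('t')(-214), 322579), 148748) = Add(Add(Add(-4, Mul(2, -214)), 322579), 148748) = Add(Add(Add(-4, -428), 322579), 148748) = Add(Add(-432, 322579), 148748) = Add(322147, 148748) = 470895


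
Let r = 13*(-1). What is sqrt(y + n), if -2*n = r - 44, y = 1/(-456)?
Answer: sqrt(1481430)/228 ≈ 5.3383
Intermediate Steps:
r = -13
y = -1/456 ≈ -0.0021930
n = 57/2 (n = -(-13 - 44)/2 = -1/2*(-57) = 57/2 ≈ 28.500)
sqrt(y + n) = sqrt(-1/456 + 57/2) = sqrt(12995/456) = sqrt(1481430)/228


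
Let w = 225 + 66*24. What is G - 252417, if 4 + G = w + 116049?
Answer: -134563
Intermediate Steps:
w = 1809 (w = 225 + 1584 = 1809)
G = 117854 (G = -4 + (1809 + 116049) = -4 + 117858 = 117854)
G - 252417 = 117854 - 252417 = -134563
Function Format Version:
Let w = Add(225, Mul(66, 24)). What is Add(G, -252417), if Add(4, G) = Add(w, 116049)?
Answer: -134563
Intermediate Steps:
w = 1809 (w = Add(225, 1584) = 1809)
G = 117854 (G = Add(-4, Add(1809, 116049)) = Add(-4, 117858) = 117854)
Add(G, -252417) = Add(117854, -252417) = -134563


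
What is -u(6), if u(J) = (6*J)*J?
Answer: -216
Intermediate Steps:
u(J) = 6*J**2
-u(6) = -6*6**2 = -6*36 = -1*216 = -216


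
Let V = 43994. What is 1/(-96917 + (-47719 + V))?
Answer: -1/100642 ≈ -9.9362e-6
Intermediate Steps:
1/(-96917 + (-47719 + V)) = 1/(-96917 + (-47719 + 43994)) = 1/(-96917 - 3725) = 1/(-100642) = -1/100642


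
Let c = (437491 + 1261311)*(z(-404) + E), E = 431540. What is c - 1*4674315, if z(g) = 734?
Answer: 734343261433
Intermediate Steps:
c = 734347935748 (c = (437491 + 1261311)*(734 + 431540) = 1698802*432274 = 734347935748)
c - 1*4674315 = 734347935748 - 1*4674315 = 734347935748 - 4674315 = 734343261433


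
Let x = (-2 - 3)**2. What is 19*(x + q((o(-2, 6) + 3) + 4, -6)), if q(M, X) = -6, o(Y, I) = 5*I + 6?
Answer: 361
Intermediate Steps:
o(Y, I) = 6 + 5*I
x = 25 (x = (-5)**2 = 25)
19*(x + q((o(-2, 6) + 3) + 4, -6)) = 19*(25 - 6) = 19*19 = 361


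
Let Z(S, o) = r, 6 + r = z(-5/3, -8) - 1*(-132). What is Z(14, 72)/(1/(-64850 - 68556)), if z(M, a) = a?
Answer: -15741908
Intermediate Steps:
r = 118 (r = -6 + (-8 - 1*(-132)) = -6 + (-8 + 132) = -6 + 124 = 118)
Z(S, o) = 118
Z(14, 72)/(1/(-64850 - 68556)) = 118/(1/(-64850 - 68556)) = 118/(1/(-133406)) = 118/(-1/133406) = 118*(-133406) = -15741908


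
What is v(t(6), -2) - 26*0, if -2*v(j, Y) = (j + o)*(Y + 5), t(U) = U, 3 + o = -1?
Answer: -3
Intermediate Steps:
o = -4 (o = -3 - 1 = -4)
v(j, Y) = -(-4 + j)*(5 + Y)/2 (v(j, Y) = -(j - 4)*(Y + 5)/2 = -(-4 + j)*(5 + Y)/2)
v(t(6), -2) - 26*0 = (10 + 2*(-2) - 5/2*6 - ½*(-2)*6) - 26*0 = (10 - 4 - 15 + 6) + 0 = -3 + 0 = -3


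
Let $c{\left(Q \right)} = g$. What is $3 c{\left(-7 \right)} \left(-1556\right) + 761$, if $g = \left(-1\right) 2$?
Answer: $10097$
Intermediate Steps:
$g = -2$
$c{\left(Q \right)} = -2$
$3 c{\left(-7 \right)} \left(-1556\right) + 761 = 3 \left(-2\right) \left(-1556\right) + 761 = \left(-6\right) \left(-1556\right) + 761 = 9336 + 761 = 10097$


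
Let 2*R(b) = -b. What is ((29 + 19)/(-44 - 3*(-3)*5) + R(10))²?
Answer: 1849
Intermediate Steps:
R(b) = -b/2 (R(b) = (-b)/2 = -b/2)
((29 + 19)/(-44 - 3*(-3)*5) + R(10))² = ((29 + 19)/(-44 - 3*(-3)*5) - ½*10)² = (48/(-44 + 9*5) - 5)² = (48/(-44 + 45) - 5)² = (48/1 - 5)² = (48*1 - 5)² = (48 - 5)² = 43² = 1849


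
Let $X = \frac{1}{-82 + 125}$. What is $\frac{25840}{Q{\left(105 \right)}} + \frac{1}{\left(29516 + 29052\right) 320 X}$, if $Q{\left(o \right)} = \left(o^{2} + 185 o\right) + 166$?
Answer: $\frac{60536049361}{71724715520} \approx 0.84401$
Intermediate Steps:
$X = \frac{1}{43} \approx 0.023256$
$Q{\left(o \right)} = 166 + o^{2} + 185 o$
$\frac{25840}{Q{\left(105 \right)}} + \frac{1}{\left(29516 + 29052\right) 320 X} = \frac{25840}{166 + 105^{2} + 185 \cdot 105} + \frac{1}{\left(29516 + 29052\right) 320 \cdot \frac{1}{43}} = \frac{25840}{166 + 11025 + 19425} + \frac{1}{58568 \cdot \frac{320}{43}} = \frac{25840}{30616} + \frac{1}{58568} \cdot \frac{43}{320} = 25840 \cdot \frac{1}{30616} + \frac{43}{18741760} = \frac{3230}{3827} + \frac{43}{18741760} = \frac{60536049361}{71724715520}$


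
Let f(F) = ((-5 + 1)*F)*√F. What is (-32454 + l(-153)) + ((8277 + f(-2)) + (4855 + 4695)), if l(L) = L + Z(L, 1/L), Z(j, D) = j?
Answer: -14933 + 8*I*√2 ≈ -14933.0 + 11.314*I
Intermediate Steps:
f(F) = -4*F^(3/2) (f(F) = (-4*F)*√F = -4*F^(3/2))
l(L) = 2*L (l(L) = L + L = 2*L)
(-32454 + l(-153)) + ((8277 + f(-2)) + (4855 + 4695)) = (-32454 + 2*(-153)) + ((8277 - (-8)*I*√2) + (4855 + 4695)) = (-32454 - 306) + ((8277 - (-8)*I*√2) + 9550) = -32760 + ((8277 + 8*I*√2) + 9550) = -32760 + (17827 + 8*I*√2) = -14933 + 8*I*√2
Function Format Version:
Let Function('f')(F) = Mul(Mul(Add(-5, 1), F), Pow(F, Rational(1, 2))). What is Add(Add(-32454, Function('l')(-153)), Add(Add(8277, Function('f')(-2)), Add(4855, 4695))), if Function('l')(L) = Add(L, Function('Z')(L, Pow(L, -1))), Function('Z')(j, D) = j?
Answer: Add(-14933, Mul(8, I, Pow(2, Rational(1, 2)))) ≈ Add(-14933., Mul(11.314, I))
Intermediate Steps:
Function('f')(F) = Mul(-4, Pow(F, Rational(3, 2))) (Function('f')(F) = Mul(Mul(-4, F), Pow(F, Rational(1, 2))) = Mul(-4, Pow(F, Rational(3, 2))))
Function('l')(L) = Mul(2, L) (Function('l')(L) = Add(L, L) = Mul(2, L))
Add(Add(-32454, Function('l')(-153)), Add(Add(8277, Function('f')(-2)), Add(4855, 4695))) = Add(Add(-32454, Mul(2, -153)), Add(Add(8277, Mul(-4, Pow(-2, Rational(3, 2)))), Add(4855, 4695))) = Add(Add(-32454, -306), Add(Add(8277, Mul(-4, Mul(-2, I, Pow(2, Rational(1, 2))))), 9550)) = Add(-32760, Add(Add(8277, Mul(8, I, Pow(2, Rational(1, 2)))), 9550)) = Add(-32760, Add(17827, Mul(8, I, Pow(2, Rational(1, 2))))) = Add(-14933, Mul(8, I, Pow(2, Rational(1, 2))))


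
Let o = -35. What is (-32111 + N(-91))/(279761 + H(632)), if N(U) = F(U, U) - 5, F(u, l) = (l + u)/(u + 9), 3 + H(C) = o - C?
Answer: -1316665/11442731 ≈ -0.11507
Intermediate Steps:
H(C) = -38 - C (H(C) = -3 + (-35 - C) = -38 - C)
F(u, l) = (l + u)/(9 + u)
N(U) = -5 + 2*U/(9 + U) (N(U) = (U + U)/(9 + U) - 5 = (2*U)/(9 + U) - 5 = 2*U/(9 + U) - 5 = -5 + 2*U/(9 + U))
(-32111 + N(-91))/(279761 + H(632)) = (-32111 + 3*(-15 - 1*(-91))/(9 - 91))/(279761 + (-38 - 1*632)) = (-32111 + 3*(-15 + 91)/(-82))/(279761 + (-38 - 632)) = (-32111 + 3*(-1/82)*76)/(279761 - 670) = (-32111 - 114/41)/279091 = -1316665/41*1/279091 = -1316665/11442731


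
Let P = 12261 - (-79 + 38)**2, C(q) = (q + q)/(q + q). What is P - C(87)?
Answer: 10579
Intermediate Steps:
C(q) = 1 (C(q) = (2*q)/((2*q)) = (2*q)*(1/(2*q)) = 1)
P = 10580 (P = 12261 - 1*(-41)**2 = 12261 - 1*1681 = 12261 - 1681 = 10580)
P - C(87) = 10580 - 1*1 = 10580 - 1 = 10579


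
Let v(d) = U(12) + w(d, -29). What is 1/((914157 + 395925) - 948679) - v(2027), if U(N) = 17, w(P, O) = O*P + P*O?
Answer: 42482561248/361403 ≈ 1.1755e+5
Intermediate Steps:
w(P, O) = 2*O*P (w(P, O) = O*P + O*P = 2*O*P)
v(d) = 17 - 58*d (v(d) = 17 + 2*(-29)*d = 17 - 58*d)
1/((914157 + 395925) - 948679) - v(2027) = 1/((914157 + 395925) - 948679) - (17 - 58*2027) = 1/(1310082 - 948679) - (17 - 117566) = 1/361403 - 1*(-117549) = 1/361403 + 117549 = 42482561248/361403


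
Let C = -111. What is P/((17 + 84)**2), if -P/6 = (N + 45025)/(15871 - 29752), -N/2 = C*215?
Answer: 185510/47200027 ≈ 0.0039303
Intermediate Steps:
N = 47730 (N = -(-222)*215 = -2*(-23865) = 47730)
P = 185510/4627 (P = -6*(47730 + 45025)/(15871 - 29752) = -556530/(-13881) = -556530*(-1)/13881 = -6*(-92755/13881) = 185510/4627 ≈ 40.093)
P/((17 + 84)**2) = 185510/(4627*((17 + 84)**2)) = 185510/(4627*(101**2)) = (185510/4627)/10201 = (185510/4627)*(1/10201) = 185510/47200027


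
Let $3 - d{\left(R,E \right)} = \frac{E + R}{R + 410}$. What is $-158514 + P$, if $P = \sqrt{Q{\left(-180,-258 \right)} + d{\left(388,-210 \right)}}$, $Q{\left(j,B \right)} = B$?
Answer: $-158514 + \frac{i \sqrt{40631766}}{399} \approx -1.5851 \cdot 10^{5} + 15.976 i$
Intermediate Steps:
$d{\left(R,E \right)} = 3 - \frac{E + R}{410 + R}$ ($d{\left(R,E \right)} = 3 - \frac{E + R}{R + 410} = 3 - \frac{E + R}{410 + R}$)
$P = \frac{i \sqrt{40631766}}{399}$ ($P = \sqrt{-258 + \frac{1230 - -210 + 2 \cdot 388}{410 + 388}} = \sqrt{-258 + \frac{1230 + 210 + 776}{798}} = \sqrt{-258 + \frac{1}{798} \cdot 2216} = \sqrt{-258 + \frac{1108}{399}} = \sqrt{- \frac{101834}{399}} = \frac{i \sqrt{40631766}}{399} \approx 15.976 i$)
$-158514 + P = -158514 + \frac{i \sqrt{40631766}}{399}$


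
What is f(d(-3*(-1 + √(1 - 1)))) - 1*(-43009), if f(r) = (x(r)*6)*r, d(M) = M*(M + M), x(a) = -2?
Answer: 42793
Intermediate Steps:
d(M) = 2*M² (d(M) = M*(2*M) = 2*M²)
f(r) = -12*r (f(r) = (-2*6)*r = -12*r)
f(d(-3*(-1 + √(1 - 1)))) - 1*(-43009) = -24*(-3*(-1 + √(1 - 1)))² - 1*(-43009) = -24*(-3*(-1 + √0))² + 43009 = -24*(-3*(-1 + 0))² + 43009 = -24*(-3*(-1))² + 43009 = -24*3² + 43009 = -24*9 + 43009 = -12*18 + 43009 = -216 + 43009 = 42793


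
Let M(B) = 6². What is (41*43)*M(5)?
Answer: 63468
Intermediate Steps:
M(B) = 36
(41*43)*M(5) = (41*43)*36 = 1763*36 = 63468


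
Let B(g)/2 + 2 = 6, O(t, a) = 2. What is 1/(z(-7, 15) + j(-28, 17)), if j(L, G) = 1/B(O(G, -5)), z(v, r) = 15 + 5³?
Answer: 8/1121 ≈ 0.0071365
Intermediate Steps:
B(g) = 8 (B(g) = -4 + 2*6 = -4 + 12 = 8)
z(v, r) = 140 (z(v, r) = 15 + 125 = 140)
j(L, G) = ⅛ (j(L, G) = 1/8 = ⅛)
1/(z(-7, 15) + j(-28, 17)) = 1/(140 + ⅛) = 1/(1121/8) = 8/1121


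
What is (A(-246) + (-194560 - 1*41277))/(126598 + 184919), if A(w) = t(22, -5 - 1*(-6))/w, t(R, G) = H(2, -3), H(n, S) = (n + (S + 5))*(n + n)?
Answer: -29007959/38316591 ≈ -0.75706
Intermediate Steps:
H(n, S) = 2*n*(5 + S + n) (H(n, S) = (n + (5 + S))*(2*n) = (5 + S + n)*(2*n) = 2*n*(5 + S + n))
t(R, G) = 16 (t(R, G) = 2*2*(5 - 3 + 2) = 2*2*4 = 16)
A(w) = 16/w
(A(-246) + (-194560 - 1*41277))/(126598 + 184919) = (16/(-246) + (-194560 - 1*41277))/(126598 + 184919) = (16*(-1/246) + (-194560 - 41277))/311517 = (-8/123 - 235837)*(1/311517) = -29007959/123*1/311517 = -29007959/38316591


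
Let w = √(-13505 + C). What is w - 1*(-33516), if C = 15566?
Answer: 33516 + 3*√229 ≈ 33561.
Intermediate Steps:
w = 3*√229 (w = √(-13505 + 15566) = √2061 = 3*√229 ≈ 45.398)
w - 1*(-33516) = 3*√229 - 1*(-33516) = 3*√229 + 33516 = 33516 + 3*√229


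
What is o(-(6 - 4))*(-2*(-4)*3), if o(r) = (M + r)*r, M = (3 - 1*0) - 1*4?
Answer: 144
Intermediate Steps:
M = -1 (M = (3 + 0) - 4 = 3 - 4 = -1)
o(r) = r*(-1 + r) (o(r) = (-1 + r)*r = r*(-1 + r))
o(-(6 - 4))*(-2*(-4)*3) = ((-(6 - 4))*(-1 - (6 - 4)))*(-2*(-4)*3) = ((-1*2)*(-1 - 1*2))*(8*3) = -2*(-1 - 2)*24 = -2*(-3)*24 = 6*24 = 144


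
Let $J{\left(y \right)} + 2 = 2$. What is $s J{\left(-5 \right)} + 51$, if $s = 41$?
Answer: $51$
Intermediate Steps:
$J{\left(y \right)} = 0$ ($J{\left(y \right)} = -2 + 2 = 0$)
$s J{\left(-5 \right)} + 51 = 41 \cdot 0 + 51 = 0 + 51 = 51$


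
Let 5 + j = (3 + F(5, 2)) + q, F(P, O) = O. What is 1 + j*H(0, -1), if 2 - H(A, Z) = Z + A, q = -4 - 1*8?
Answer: -35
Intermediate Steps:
q = -12 (q = -4 - 8 = -12)
H(A, Z) = 2 - A - Z (H(A, Z) = 2 - (Z + A) = 2 - (A + Z) = 2 + (-A - Z) = 2 - A - Z)
j = -12 (j = -5 + ((3 + 2) - 12) = -5 + (5 - 12) = -5 - 7 = -12)
1 + j*H(0, -1) = 1 - 12*(2 - 1*0 - 1*(-1)) = 1 - 12*(2 + 0 + 1) = 1 - 12*3 = 1 - 36 = -35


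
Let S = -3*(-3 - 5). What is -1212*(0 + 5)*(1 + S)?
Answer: -151500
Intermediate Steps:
S = 24 (S = -3*(-8) = 24)
-1212*(0 + 5)*(1 + S) = -1212*(0 + 5)*(1 + 24) = -6060*25 = -1212*125 = -151500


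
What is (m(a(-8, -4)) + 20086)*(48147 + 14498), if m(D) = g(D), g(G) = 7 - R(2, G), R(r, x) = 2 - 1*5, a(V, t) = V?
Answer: 1258913920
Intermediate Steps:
R(r, x) = -3 (R(r, x) = 2 - 5 = -3)
g(G) = 10 (g(G) = 7 - 1*(-3) = 7 + 3 = 10)
m(D) = 10
(m(a(-8, -4)) + 20086)*(48147 + 14498) = (10 + 20086)*(48147 + 14498) = 20096*62645 = 1258913920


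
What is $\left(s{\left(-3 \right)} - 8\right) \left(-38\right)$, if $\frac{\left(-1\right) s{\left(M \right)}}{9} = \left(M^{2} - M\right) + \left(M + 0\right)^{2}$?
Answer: $7486$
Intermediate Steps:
$s{\left(M \right)} = - 18 M^{2} + 9 M$ ($s{\left(M \right)} = - 9 \left(\left(M^{2} - M\right) + \left(M + 0\right)^{2}\right) = - 9 \left(\left(M^{2} - M\right) + M^{2}\right) = - 9 \left(- M + 2 M^{2}\right) = - 18 M^{2} + 9 M$)
$\left(s{\left(-3 \right)} - 8\right) \left(-38\right) = \left(9 \left(-3\right) \left(1 - -6\right) - 8\right) \left(-38\right) = \left(9 \left(-3\right) \left(1 + 6\right) - 8\right) \left(-38\right) = \left(9 \left(-3\right) 7 - 8\right) \left(-38\right) = \left(-189 - 8\right) \left(-38\right) = \left(-197\right) \left(-38\right) = 7486$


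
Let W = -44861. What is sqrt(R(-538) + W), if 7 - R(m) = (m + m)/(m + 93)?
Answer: I*sqrt(8882692170)/445 ≈ 211.79*I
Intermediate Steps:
R(m) = 7 - 2*m/(93 + m) (R(m) = 7 - (m + m)/(m + 93) = 7 - 2*m/(93 + m))
sqrt(R(-538) + W) = sqrt((651 + 5*(-538))/(93 - 538) - 44861) = sqrt((651 - 2690)/(-445) - 44861) = sqrt(-1/445*(-2039) - 44861) = sqrt(2039/445 - 44861) = sqrt(-19961106/445) = I*sqrt(8882692170)/445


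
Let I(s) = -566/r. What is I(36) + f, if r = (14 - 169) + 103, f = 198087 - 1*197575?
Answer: 13595/26 ≈ 522.88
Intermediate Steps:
f = 512 (f = 198087 - 197575 = 512)
r = -52 (r = -155 + 103 = -52)
I(s) = 283/26 (I(s) = -566/(-52) = -566*(-1/52) = 283/26)
I(36) + f = 283/26 + 512 = 13595/26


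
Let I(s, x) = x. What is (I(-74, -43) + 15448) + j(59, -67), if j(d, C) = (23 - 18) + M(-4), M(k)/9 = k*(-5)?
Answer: 15590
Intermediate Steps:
M(k) = -45*k (M(k) = 9*(k*(-5)) = 9*(-5*k) = -45*k)
j(d, C) = 185 (j(d, C) = (23 - 18) - 45*(-4) = 5 + 180 = 185)
(I(-74, -43) + 15448) + j(59, -67) = (-43 + 15448) + 185 = 15405 + 185 = 15590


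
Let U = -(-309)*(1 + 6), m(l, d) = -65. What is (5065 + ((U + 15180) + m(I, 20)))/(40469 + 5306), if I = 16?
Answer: 22343/45775 ≈ 0.48810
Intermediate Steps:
U = 2163 (U = -(-309)*7 = -103*(-21) = 2163)
(5065 + ((U + 15180) + m(I, 20)))/(40469 + 5306) = (5065 + ((2163 + 15180) - 65))/(40469 + 5306) = (5065 + (17343 - 65))/45775 = (5065 + 17278)*(1/45775) = 22343*(1/45775) = 22343/45775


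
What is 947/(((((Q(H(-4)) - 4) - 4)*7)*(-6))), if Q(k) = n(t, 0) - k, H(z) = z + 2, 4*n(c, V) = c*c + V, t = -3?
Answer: 1894/315 ≈ 6.0127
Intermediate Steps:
n(c, V) = V/4 + c²/4 (n(c, V) = (c*c + V)/4 = (c² + V)/4 = (V + c²)/4 = V/4 + c²/4)
H(z) = 2 + z
Q(k) = 9/4 - k (Q(k) = ((¼)*0 + (¼)*(-3)²) - k = (0 + (¼)*9) - k = (0 + 9/4) - k = 9/4 - k)
947/(((((Q(H(-4)) - 4) - 4)*7)*(-6))) = 947/((((((9/4 - (2 - 4)) - 4) - 4)*7)*(-6))) = 947/((((((9/4 - 1*(-2)) - 4) - 4)*7)*(-6))) = 947/((((((9/4 + 2) - 4) - 4)*7)*(-6))) = 947/(((((17/4 - 4) - 4)*7)*(-6))) = 947/((((¼ - 4)*7)*(-6))) = 947/((-15/4*7*(-6))) = 947/((-105/4*(-6))) = 947/(315/2) = 947*(2/315) = 1894/315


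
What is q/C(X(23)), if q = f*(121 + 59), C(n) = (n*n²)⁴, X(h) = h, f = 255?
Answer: 45900/21914624432020321 ≈ 2.0945e-12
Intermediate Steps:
C(n) = n¹² (C(n) = (n³)⁴ = n¹²)
q = 45900 (q = 255*(121 + 59) = 255*180 = 45900)
q/C(X(23)) = 45900/(23¹²) = 45900/21914624432020321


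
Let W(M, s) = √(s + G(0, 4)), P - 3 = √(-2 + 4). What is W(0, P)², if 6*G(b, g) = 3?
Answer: 7/2 + √2 ≈ 4.9142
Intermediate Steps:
G(b, g) = ½ (G(b, g) = (⅙)*3 = ½)
P = 3 + √2 (P = 3 + √(-2 + 4) = 3 + √2 ≈ 4.4142)
W(M, s) = √(½ + s) (W(M, s) = √(s + ½) = √(½ + s))
W(0, P)² = (√(2 + 4*(3 + √2))/2)² = (√(2 + (12 + 4*√2))/2)² = (√(14 + 4*√2)/2)² = 7/2 + √2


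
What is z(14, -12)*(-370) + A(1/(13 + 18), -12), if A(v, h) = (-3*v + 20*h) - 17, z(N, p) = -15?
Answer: 164080/31 ≈ 5292.9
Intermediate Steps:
A(v, h) = -17 - 3*v + 20*h
z(14, -12)*(-370) + A(1/(13 + 18), -12) = -15*(-370) + (-17 - 3/(13 + 18) + 20*(-12)) = 5550 + (-17 - 3/31 - 240) = 5550 - 7970/31 = 164080/31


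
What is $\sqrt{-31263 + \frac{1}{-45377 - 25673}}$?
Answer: $\frac{i \sqrt{128831696758}}{2030} \approx 176.81 i$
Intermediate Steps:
$\sqrt{-31263 + \frac{1}{-45377 - 25673}} = \sqrt{-31263 + \frac{1}{-71050}} = \sqrt{-31263 - \frac{1}{71050}} = \sqrt{- \frac{2221236151}{71050}} = \frac{i \sqrt{128831696758}}{2030}$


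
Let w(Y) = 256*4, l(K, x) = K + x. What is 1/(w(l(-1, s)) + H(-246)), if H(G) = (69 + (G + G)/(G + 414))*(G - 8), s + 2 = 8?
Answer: -7/110307 ≈ -6.3459e-5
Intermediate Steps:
s = 6 (s = -2 + 8 = 6)
H(G) = (-8 + G)*(69 + 2*G/(414 + G)) (H(G) = (69 + (2*G)/(414 + G))*(-8 + G) = (69 + 2*G/(414 + G))*(-8 + G) = (-8 + G)*(69 + 2*G/(414 + G)))
w(Y) = 1024
1/(w(l(-1, s)) + H(-246)) = 1/(1024 + (-228528 + 71*(-246)**2 + 27998*(-246))/(414 - 246)) = 1/(1024 + (-228528 + 71*60516 - 6887508)/168) = 1/(1024 + (-228528 + 4296636 - 6887508)/168) = 1/(1024 + (1/168)*(-2819400)) = 1/(1024 - 117475/7) = 1/(-110307/7) = -7/110307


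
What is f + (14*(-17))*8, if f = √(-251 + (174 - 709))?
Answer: -1904 + I*√786 ≈ -1904.0 + 28.036*I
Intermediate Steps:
f = I*√786 (f = √(-251 - 535) = √(-786) = I*√786 ≈ 28.036*I)
f + (14*(-17))*8 = I*√786 + (14*(-17))*8 = I*√786 - 238*8 = I*√786 - 1904 = -1904 + I*√786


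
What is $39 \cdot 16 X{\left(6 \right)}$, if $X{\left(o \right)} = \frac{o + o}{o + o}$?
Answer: $624$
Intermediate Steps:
$X{\left(o \right)} = 1$ ($X{\left(o \right)} = \frac{2 o}{2 o} = 2 o \frac{1}{2 o} = 1$)
$39 \cdot 16 X{\left(6 \right)} = 39 \cdot 16 \cdot 1 = 624 \cdot 1 = 624$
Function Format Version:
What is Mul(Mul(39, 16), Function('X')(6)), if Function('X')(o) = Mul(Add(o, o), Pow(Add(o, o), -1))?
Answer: 624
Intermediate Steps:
Function('X')(o) = 1 (Function('X')(o) = Mul(Mul(2, o), Pow(Mul(2, o), -1)) = Mul(Mul(2, o), Mul(Rational(1, 2), Pow(o, -1))) = 1)
Mul(Mul(39, 16), Function('X')(6)) = Mul(Mul(39, 16), 1) = Mul(624, 1) = 624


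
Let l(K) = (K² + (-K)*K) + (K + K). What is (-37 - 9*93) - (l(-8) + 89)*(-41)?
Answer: 2119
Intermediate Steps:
l(K) = 2*K (l(K) = (K² - K²) + 2*K = 0 + 2*K = 2*K)
(-37 - 9*93) - (l(-8) + 89)*(-41) = (-37 - 9*93) - (2*(-8) + 89)*(-41) = (-37 - 837) - (-16 + 89)*(-41) = -874 - 73*(-41) = -874 - 1*(-2993) = -874 + 2993 = 2119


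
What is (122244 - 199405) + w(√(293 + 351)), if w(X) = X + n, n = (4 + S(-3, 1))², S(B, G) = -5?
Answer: -77160 + 2*√161 ≈ -77135.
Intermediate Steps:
n = 1 (n = (4 - 5)² = (-1)² = 1)
w(X) = 1 + X (w(X) = X + 1 = 1 + X)
(122244 - 199405) + w(√(293 + 351)) = (122244 - 199405) + (1 + √(293 + 351)) = -77161 + (1 + √644) = -77161 + (1 + 2*√161) = -77160 + 2*√161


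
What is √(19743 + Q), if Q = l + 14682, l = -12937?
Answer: 4*√1343 ≈ 146.59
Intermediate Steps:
Q = 1745 (Q = -12937 + 14682 = 1745)
√(19743 + Q) = √(19743 + 1745) = √21488 = 4*√1343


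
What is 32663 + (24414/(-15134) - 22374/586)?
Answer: 72329921173/2217131 ≈ 32623.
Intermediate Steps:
32663 + (24414/(-15134) - 22374/586) = 32663 + (24414*(-1/15134) - 22374*1/586) = 32663 + (-12207/7567 - 11187/293) = 32663 - 88228680/2217131 = 72329921173/2217131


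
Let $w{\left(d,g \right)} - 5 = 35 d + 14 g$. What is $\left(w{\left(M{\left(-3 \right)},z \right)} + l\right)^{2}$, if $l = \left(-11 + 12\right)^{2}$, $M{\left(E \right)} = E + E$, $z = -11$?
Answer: $128164$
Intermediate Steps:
$M{\left(E \right)} = 2 E$
$w{\left(d,g \right)} = 5 + 14 g + 35 d$ ($w{\left(d,g \right)} = 5 + \left(35 d + 14 g\right) = 5 + \left(14 g + 35 d\right) = 5 + 14 g + 35 d$)
$l = 1$ ($l = 1^{2} = 1$)
$\left(w{\left(M{\left(-3 \right)},z \right)} + l\right)^{2} = \left(\left(5 + 14 \left(-11\right) + 35 \cdot 2 \left(-3\right)\right) + 1\right)^{2} = \left(\left(5 - 154 + 35 \left(-6\right)\right) + 1\right)^{2} = \left(\left(5 - 154 - 210\right) + 1\right)^{2} = \left(-359 + 1\right)^{2} = \left(-358\right)^{2} = 128164$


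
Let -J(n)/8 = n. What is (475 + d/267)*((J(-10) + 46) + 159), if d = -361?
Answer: 12014080/89 ≈ 1.3499e+5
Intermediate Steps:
J(n) = -8*n
(475 + d/267)*((J(-10) + 46) + 159) = (475 - 361/267)*((-8*(-10) + 46) + 159) = (475 - 361*1/267)*((80 + 46) + 159) = (475 - 361/267)*(126 + 159) = (126464/267)*285 = 12014080/89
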